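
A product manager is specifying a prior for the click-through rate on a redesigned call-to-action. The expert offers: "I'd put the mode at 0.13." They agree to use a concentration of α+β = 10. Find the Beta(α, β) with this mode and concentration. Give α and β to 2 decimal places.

α = 2.04, β = 7.96

For α,β > 1 the Beta mode is (α−1)/(α+β−2). With α+β = 10, the mode is (α−1)/8.
Set (α−1)/8 = 0.13 → α = 1 + 0.13·8 = 2.04.
β = 10 − α = 7.96.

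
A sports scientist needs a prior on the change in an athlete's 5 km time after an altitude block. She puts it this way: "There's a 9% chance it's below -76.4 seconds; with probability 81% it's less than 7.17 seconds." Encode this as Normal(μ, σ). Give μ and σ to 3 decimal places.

The p-quantile of Normal(μ,σ) is μ + z_p·σ, with z_{0.09} = -1.341 and z_{0.81} = 0.8779.
Eliminate σ: μ = (z₂·x₁ − z₁·x₂)/(z₂ − z₁) = (0.8779·-76.4 − (-1.341)·7.17)/2.219 = -25.898.
Then σ = (x₂ − x₁)/(z₂ − z₁) = (7.17 − -76.4)/2.219 = 37.667.

μ = -25.898, σ = 37.667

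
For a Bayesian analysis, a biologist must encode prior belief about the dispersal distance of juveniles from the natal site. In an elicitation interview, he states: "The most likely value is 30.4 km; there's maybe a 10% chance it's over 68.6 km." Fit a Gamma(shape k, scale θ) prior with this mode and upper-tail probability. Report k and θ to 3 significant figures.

Gamma(k,θ) with k>1 has mode (k−1)θ, so θ = 30.4/(k−1).
Need P(X < 68.6) = 0.9 with θ tied to k this way. Start at k = 2, θ = 30.4: P(X<68.6) ≈ 0.659.
Too low — raise k to concentrate. Iterating converges to k ≈ 3.9.
Then θ = 30.4/(3.9−1) ≈ 10.5.

k ≈ 3.9, θ ≈ 10.5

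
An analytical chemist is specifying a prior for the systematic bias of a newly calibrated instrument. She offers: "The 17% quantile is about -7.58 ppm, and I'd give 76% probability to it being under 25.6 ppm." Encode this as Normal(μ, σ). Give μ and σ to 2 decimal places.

The p-quantile of Normal(μ,σ) is μ + z_p·σ, with z_{0.17} = -0.9542 and z_{0.76} = 0.7063.
Eliminate σ: μ = (z₂·x₁ − z₁·x₂)/(z₂ − z₁) = (0.7063·-7.58 − (-0.9542)·25.6)/1.66 = 11.49.
Then σ = (x₂ − x₁)/(z₂ − z₁) = (25.6 − -7.58)/1.66 = 19.98.

μ = 11.49, σ = 19.98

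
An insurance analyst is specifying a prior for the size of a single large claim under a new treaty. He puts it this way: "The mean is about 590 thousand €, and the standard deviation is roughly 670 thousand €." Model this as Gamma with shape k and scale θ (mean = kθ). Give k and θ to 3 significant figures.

For Gamma(k, scale θ): mean = kθ, variance = kθ², so CV = 1/√k.
CV = SD/mean = 670/590 = 1.136, hence k = 1/CV² = 0.775.
Then θ = mean/k = 590/0.775 = 761.

k ≈ 0.775, θ ≈ 761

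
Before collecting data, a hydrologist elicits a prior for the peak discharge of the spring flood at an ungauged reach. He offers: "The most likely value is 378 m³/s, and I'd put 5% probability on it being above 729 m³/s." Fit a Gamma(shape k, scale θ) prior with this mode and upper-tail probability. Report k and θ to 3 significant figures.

k ≈ 7.44, θ ≈ 58.7

Gamma(k,θ) with k>1 has mode (k−1)θ, so θ = 378/(k−1).
Need P(X < 729) = 0.95 with θ tied to k this way. Start at k = 2, θ = 378: P(X<729) ≈ 0.574.
Too low — raise k to concentrate. Iterating converges to k ≈ 7.44.
Then θ = 378/(7.44−1) ≈ 58.7.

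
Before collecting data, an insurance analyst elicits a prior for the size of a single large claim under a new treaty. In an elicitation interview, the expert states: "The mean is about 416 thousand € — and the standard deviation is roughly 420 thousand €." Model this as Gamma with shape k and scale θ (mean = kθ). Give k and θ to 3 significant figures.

For Gamma(k, scale θ): mean = kθ, variance = kθ², so CV = 1/√k.
CV = SD/mean = 420/416 = 1.01, hence k = 1/CV² = 0.981.
Then θ = mean/k = 416/0.981 = 424.

k ≈ 0.981, θ ≈ 424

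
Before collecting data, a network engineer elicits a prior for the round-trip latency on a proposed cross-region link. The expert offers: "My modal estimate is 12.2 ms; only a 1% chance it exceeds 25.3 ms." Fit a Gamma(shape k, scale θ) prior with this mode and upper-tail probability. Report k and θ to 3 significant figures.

k ≈ 10.2, θ ≈ 1.33

Gamma(k,θ) with k>1 has mode (k−1)θ, so θ = 12.2/(k−1).
Need P(X < 25.3) = 0.99 with θ tied to k this way. Start at k = 2, θ = 12.2: P(X<25.3) ≈ 0.614.
Too low — raise k to concentrate. Iterating converges to k ≈ 10.2.
Then θ = 12.2/(10.2−1) ≈ 1.33.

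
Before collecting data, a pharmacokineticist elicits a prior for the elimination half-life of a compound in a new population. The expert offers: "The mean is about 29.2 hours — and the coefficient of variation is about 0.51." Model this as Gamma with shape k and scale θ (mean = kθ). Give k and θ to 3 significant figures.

For Gamma(k, scale θ): mean = kθ, variance = kθ², so CV = 1/√k.
CV = 0.51, hence k = 1/CV² = 3.84.
Then θ = mean/k = 29.2/3.84 = 7.59.

k ≈ 3.84, θ ≈ 7.59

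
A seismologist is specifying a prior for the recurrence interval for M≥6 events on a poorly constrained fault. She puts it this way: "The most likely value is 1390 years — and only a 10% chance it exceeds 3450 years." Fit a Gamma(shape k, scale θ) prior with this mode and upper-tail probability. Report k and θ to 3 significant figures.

Gamma(k,θ) with k>1 has mode (k−1)θ, so θ = 1390/(k−1).
Need P(X < 3450) = 0.9 with θ tied to k this way. Start at k = 2, θ = 1390: P(X<3450) ≈ 0.709.
Too low — raise k to concentrate. Iterating converges to k ≈ 3.32.
Then θ = 1390/(3.32−1) ≈ 598.

k ≈ 3.32, θ ≈ 598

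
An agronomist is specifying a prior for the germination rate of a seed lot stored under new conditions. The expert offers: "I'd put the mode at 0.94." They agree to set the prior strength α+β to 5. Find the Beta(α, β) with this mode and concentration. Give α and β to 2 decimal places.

α = 3.82, β = 1.18

For α,β > 1 the Beta mode is (α−1)/(α+β−2). With α+β = 5, the mode is (α−1)/3.
Set (α−1)/3 = 0.94 → α = 1 + 0.94·3 = 3.82.
β = 5 − α = 1.18.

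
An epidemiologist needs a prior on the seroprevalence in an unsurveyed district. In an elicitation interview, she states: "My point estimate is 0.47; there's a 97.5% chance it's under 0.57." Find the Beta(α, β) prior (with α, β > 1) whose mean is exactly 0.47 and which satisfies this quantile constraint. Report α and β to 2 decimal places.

With mean 0.47 fixed, write α = 0.47s, β = 0.53s where s = α+β.
Need P(θ < 0.57) = 0.975 under Beta(0.47s, 0.53s). Normal approximation: (q−m)/√(m(1−m)/s) ≈ z_{0.975} = 1.96, so s ≈ 0.47·0.53·(1.96)²/(0.57−0.47)² = 95.7.
At s = 95.7: P(θ<0.57) ≈ 0.975. Adjusting to match 0.975 gives s ≈ 95.40.
So α = 0.47·95.40 ≈ 44.84, β = 0.53·95.40 ≈ 50.56.

α ≈ 44.84, β ≈ 50.56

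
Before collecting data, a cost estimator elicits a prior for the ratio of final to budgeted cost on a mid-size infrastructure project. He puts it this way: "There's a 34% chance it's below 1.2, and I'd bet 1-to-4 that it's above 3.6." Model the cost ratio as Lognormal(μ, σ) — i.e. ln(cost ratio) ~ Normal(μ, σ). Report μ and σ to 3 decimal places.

If T ~ Lognormal(μ,σ) then ln T ~ Normal(μ,σ), so the p-quantile of ln T is μ + z_p·σ.
ln(1.2) = 0.1823 and ln(3.6) = 1.281; z_{0.34} = -0.4125, z_{0.8} = 0.8416.
σ = (1.281 − 0.1823)/(0.8416 − (-0.4125)) = 0.876.
μ = 0.1823 − (-0.4125)·0.876 = 0.544.

μ ≈ 0.544, σ ≈ 0.876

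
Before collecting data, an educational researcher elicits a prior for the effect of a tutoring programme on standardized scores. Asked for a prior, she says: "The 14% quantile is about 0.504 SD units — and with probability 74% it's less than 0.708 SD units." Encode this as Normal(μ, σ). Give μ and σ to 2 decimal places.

μ = 0.63, σ = 0.12

For Normal(μ,σ), the p-quantile is μ + z_p·σ. Here z_{0.14} = -1.08, z_{0.74} = 0.6433.
So 0.504 = μ − 1.08σ and 0.708 = μ + 0.6433σ.
Subtracting: σ = (0.708 − 0.504)/(0.6433 − (-1.08)) = 0.12.
Then μ = 0.504 − (-1.08)·0.12 = 0.63.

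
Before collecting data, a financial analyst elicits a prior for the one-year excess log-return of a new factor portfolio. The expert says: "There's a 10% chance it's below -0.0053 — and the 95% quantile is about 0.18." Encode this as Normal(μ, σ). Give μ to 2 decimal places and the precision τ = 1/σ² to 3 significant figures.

μ = 0.08, τ = 249

The p-quantile of Normal(μ,σ) is μ + z_p·σ, with z_{0.1} = -1.282 and z_{0.95} = 1.645.
Eliminate σ: μ = (z₂·x₁ − z₁·x₂)/(z₂ − z₁) = (1.645·-0.0053 − (-1.282)·0.18)/2.926 = 0.08.
Then σ = (x₂ − x₁)/(z₂ − z₁) = (0.18 − -0.0053)/2.926 = 0.06.
Precision τ = 1/σ² = 1/0.06332² = 249.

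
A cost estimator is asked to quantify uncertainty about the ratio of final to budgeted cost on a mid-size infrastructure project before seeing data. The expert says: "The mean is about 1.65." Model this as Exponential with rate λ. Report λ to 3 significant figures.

Exponential mean = 1/λ, so λ = 1/1.65 = 0.606.

λ ≈ 0.606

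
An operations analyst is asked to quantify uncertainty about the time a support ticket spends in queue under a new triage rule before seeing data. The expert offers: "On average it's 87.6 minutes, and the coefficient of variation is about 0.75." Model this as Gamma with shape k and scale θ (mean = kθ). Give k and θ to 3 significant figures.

k ≈ 1.78, θ ≈ 49.3

For Gamma(k, scale θ): mean = kθ, variance = kθ², so CV = 1/√k.
CV = 0.75, hence k = 1/CV² = 1.78.
Then θ = mean/k = 87.6/1.78 = 49.3.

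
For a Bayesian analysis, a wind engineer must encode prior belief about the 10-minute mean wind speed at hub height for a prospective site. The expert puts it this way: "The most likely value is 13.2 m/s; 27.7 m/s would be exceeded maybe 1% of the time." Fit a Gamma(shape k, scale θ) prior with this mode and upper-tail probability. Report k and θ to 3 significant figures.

k ≈ 9.86, θ ≈ 1.49

Gamma(k,θ) with k>1 has mode (k−1)θ, so θ = 13.2/(k−1).
Need P(X < 27.7) = 0.99 with θ tied to k this way. Start at k = 2, θ = 13.2: P(X<27.7) ≈ 0.620.
Too low — raise k to concentrate. Iterating converges to k ≈ 9.86.
Then θ = 13.2/(9.86−1) ≈ 1.49.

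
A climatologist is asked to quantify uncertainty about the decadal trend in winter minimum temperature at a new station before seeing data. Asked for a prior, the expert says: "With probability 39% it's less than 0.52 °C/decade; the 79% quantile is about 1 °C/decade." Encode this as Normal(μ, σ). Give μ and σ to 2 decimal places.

The p-quantile of Normal(μ,σ) is μ + z_p·σ, with z_{0.39} = -0.2793 and z_{0.79} = 0.8064.
Eliminate σ: μ = (z₂·x₁ − z₁·x₂)/(z₂ − z₁) = (0.8064·0.52 − (-0.2793)·1)/1.086 = 0.64.
Then σ = (x₂ − x₁)/(z₂ − z₁) = (1 − 0.52)/1.086 = 0.44.

μ = 0.64, σ = 0.44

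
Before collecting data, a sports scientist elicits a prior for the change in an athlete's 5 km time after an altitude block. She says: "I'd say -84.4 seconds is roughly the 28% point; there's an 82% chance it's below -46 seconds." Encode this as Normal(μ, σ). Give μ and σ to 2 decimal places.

For Normal(μ,σ), the p-quantile is μ + z_p·σ. Here z_{0.28} = -0.5828, z_{0.82} = 0.9154.
So -84.4 = μ − 0.5828σ and -46 = μ + 0.9154σ.
Subtracting: σ = (-46 − -84.4)/(0.9154 − (-0.5828)) = 25.63.
Then μ = -84.4 − (-0.5828)·25.63 = -69.46.

μ = -69.46, σ = 25.63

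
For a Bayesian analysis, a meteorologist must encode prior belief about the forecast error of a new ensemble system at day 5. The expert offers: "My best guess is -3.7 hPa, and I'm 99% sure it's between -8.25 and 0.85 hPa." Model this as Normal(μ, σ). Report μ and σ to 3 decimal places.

A symmetric 99% interval runs μ ± z·σ with z = 2.576.
Half-width = 4.55, so σ = 4.55/2.576 = 1.766.
μ is the stated best guess, -3.700.

μ = -3.700, σ = 1.766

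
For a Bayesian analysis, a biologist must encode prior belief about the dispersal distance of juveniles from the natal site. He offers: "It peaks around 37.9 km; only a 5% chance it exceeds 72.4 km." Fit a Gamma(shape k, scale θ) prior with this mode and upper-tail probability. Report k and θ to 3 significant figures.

Gamma(k,θ) with k>1 has mode (k−1)θ, so θ = 37.9/(k−1).
Need P(X < 72.4) = 0.95 with θ tied to k this way. Start at k = 2, θ = 37.9: P(X<72.4) ≈ 0.569.
Too low — raise k to concentrate. Iterating converges to k ≈ 7.63.
Then θ = 37.9/(7.63−1) ≈ 5.71.

k ≈ 7.63, θ ≈ 5.71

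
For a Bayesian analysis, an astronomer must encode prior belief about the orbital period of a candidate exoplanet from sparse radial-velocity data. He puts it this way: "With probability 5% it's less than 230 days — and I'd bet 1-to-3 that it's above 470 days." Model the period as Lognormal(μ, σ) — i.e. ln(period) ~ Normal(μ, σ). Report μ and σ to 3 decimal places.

μ ≈ 5.945, σ ≈ 0.308

If T ~ Lognormal(μ,σ) then ln T ~ Normal(μ,σ), so the p-quantile of ln T is μ + z_p·σ.
ln(230) = 5.438 and ln(470) = 6.153; z_{0.05} = -1.645, z_{0.75} = 0.6745.
σ = (6.153 − 5.438)/(0.6745 − (-1.645)) = 0.308.
μ = 5.438 − (-1.645)·0.308 = 5.945.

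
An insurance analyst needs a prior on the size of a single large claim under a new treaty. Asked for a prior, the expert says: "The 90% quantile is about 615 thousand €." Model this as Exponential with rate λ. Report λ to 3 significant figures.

P(T < 615.0) = 1 − e^(−λ·615.0) = 0.9, so λ = −ln(1−0.9)/615.0 = −ln(0.1)/615.0 = 0.00374.

λ ≈ 0.00374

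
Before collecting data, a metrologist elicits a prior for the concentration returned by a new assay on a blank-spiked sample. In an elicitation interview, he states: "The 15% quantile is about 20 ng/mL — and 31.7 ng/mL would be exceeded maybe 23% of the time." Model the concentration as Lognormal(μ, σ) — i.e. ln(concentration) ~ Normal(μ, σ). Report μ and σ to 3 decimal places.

μ ≈ 3.265, σ ≈ 0.259

If T ~ Lognormal(μ,σ) then ln T ~ Normal(μ,σ), so the p-quantile of ln T is μ + z_p·σ.
ln(20) = 2.996 and ln(31.7) = 3.456; z_{0.15} = -1.036, z_{0.77} = 0.7388.
σ = (3.456 − 2.996)/(0.7388 − (-1.036)) = 0.259.
μ = 2.996 − (-1.036)·0.259 = 3.265.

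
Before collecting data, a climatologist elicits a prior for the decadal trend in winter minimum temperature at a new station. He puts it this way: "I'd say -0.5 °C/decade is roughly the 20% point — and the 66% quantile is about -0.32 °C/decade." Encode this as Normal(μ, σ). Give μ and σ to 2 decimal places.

The p-quantile of Normal(μ,σ) is μ + z_p·σ, with z_{0.2} = -0.8416 and z_{0.66} = 0.4125.
Eliminate σ: μ = (z₂·x₁ − z₁·x₂)/(z₂ − z₁) = (0.4125·-0.5 − (-0.8416)·-0.32)/1.254 = -0.38.
Then σ = (x₂ − x₁)/(z₂ − z₁) = (-0.32 − -0.5)/1.254 = 0.14.

μ = -0.38, σ = 0.14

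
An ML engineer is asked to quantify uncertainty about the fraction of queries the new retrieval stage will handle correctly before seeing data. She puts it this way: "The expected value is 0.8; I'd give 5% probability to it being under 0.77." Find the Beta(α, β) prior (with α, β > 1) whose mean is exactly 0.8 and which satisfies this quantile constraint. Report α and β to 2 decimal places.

With mean 0.8 fixed, write α = 0.8s, β = 0.2s where s = α+β.
Need P(θ < 0.77) = 0.05 under Beta(0.8s, 0.2s). Normal approximation: (q−m)/√(m(1−m)/s) ≈ z_{0.05} = -1.64, so s ≈ 0.8·0.2·(-1.64)²/(0.77−0.8)² = 481.0.
At s = 481.0: P(θ<0.77) ≈ 0.054. Adjusting to match 0.05 gives s ≈ 502.16.
So α = 0.8·502.16 ≈ 401.73, β = 0.2·502.16 ≈ 100.43.

α ≈ 401.73, β ≈ 100.43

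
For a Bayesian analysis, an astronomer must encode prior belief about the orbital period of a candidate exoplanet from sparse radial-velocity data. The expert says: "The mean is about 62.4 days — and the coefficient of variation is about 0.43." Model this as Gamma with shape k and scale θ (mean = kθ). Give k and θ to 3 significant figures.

k ≈ 5.41, θ ≈ 11.5

For Gamma(k, scale θ): mean = kθ, variance = kθ², so CV = 1/√k.
CV = 0.43, hence k = 1/CV² = 5.41.
Then θ = mean/k = 62.4/5.41 = 11.5.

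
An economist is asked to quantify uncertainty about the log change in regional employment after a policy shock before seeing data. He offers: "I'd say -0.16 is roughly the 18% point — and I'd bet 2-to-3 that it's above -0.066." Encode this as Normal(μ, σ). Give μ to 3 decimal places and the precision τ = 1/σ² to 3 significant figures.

μ = -0.086, τ = 155

The p-quantile of Normal(μ,σ) is μ + z_p·σ, with z_{0.18} = -0.9154 and z_{0.6} = 0.2533.
Eliminate σ: μ = (z₂·x₁ − z₁·x₂)/(z₂ − z₁) = (0.2533·-0.16 − (-0.9154)·-0.066)/1.169 = -0.086.
Then σ = (x₂ − x₁)/(z₂ − z₁) = (-0.066 − -0.16)/1.169 = 0.080.
Precision τ = 1/σ² = 1/0.08043² = 155.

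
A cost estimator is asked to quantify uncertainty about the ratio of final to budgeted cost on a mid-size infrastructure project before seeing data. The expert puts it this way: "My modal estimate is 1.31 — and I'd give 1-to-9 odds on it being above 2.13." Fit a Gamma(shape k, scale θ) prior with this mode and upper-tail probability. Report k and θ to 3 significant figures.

k ≈ 8.97, θ ≈ 0.164

Gamma(k,θ) with k>1 has mode (k−1)θ, so θ = 1.31/(k−1).
Need P(X < 2.13) = 0.9 with θ tied to k this way. Start at k = 2, θ = 1.31: P(X<2.13) ≈ 0.483.
Too low — raise k to concentrate. Iterating converges to k ≈ 8.97.
Then θ = 1.31/(8.97−1) ≈ 0.164.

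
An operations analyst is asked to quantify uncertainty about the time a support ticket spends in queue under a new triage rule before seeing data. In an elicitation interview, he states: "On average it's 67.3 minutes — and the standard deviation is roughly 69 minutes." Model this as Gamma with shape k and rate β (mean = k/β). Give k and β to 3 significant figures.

For Gamma(k, rate β): mean = k/β, variance = k/β², so CV = 1/√k.
CV = SD/mean = 69/67.3 = 1.025, hence k = 1/CV² = 0.951.
Then β = k/mean = 0.951/67.3 = 0.0141.

k ≈ 0.951, β ≈ 0.0141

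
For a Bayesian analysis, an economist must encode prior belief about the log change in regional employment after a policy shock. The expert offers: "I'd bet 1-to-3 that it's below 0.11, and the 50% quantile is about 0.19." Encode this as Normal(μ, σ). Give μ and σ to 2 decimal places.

μ = 0.19, σ = 0.12

For Normal(μ,σ), the p-quantile is μ + z_p·σ. Here z_{0.25} = -0.6745, z_{0.5} = 0.
So 0.11 = μ − 0.6745σ and 0.19 = μ + 0σ.
Subtracting: σ = (0.19 − 0.11)/(0 − (-0.6745)) = 0.12.
Then μ = 0.11 − (-0.6745)·0.12 = 0.19.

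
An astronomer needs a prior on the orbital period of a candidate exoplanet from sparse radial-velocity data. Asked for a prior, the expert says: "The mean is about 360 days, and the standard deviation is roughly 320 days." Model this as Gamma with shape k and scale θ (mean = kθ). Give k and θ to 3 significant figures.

k ≈ 1.27, θ ≈ 284

For Gamma(k, scale θ): mean = kθ, variance = kθ², so CV = 1/√k.
CV = SD/mean = 320/360 = 0.8889, hence k = 1/CV² = 1.27.
Then θ = mean/k = 360/1.27 = 284.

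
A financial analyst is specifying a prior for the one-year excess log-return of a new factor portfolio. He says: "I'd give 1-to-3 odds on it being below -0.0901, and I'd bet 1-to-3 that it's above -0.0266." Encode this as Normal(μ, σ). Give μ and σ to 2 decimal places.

For Normal(μ,σ), the p-quantile is μ + z_p·σ. Here z_{0.25} = -0.6745, z_{0.75} = 0.6745.
So -0.0901 = μ − 0.6745σ and -0.0266 = μ + 0.6745σ.
Subtracting: σ = (-0.0266 − -0.0901)/(0.6745 − (-0.6745)) = 0.05.
Then μ = -0.0901 − (-0.6745)·0.05 = -0.06.

μ = -0.06, σ = 0.05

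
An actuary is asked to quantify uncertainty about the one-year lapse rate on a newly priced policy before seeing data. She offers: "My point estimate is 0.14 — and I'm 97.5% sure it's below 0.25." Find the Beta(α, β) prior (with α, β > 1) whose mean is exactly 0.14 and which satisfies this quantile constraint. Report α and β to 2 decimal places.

With mean 0.14 fixed, write α = 0.14s, β = 0.86s where s = α+β.
Need P(θ < 0.25) = 0.975 under Beta(0.14s, 0.86s). Normal approximation: (q−m)/√(m(1−m)/s) ≈ z_{0.975} = 1.96, so s ≈ 0.14·0.86·(1.96)²/(0.25−0.14)² = 38.2.
At s = 38.2: P(θ<0.25) ≈ 0.961. Adjusting to match 0.975 gives s ≈ 48.09.
So α = 0.14·48.09 ≈ 6.73, β = 0.86·48.09 ≈ 41.36.

α ≈ 6.73, β ≈ 41.36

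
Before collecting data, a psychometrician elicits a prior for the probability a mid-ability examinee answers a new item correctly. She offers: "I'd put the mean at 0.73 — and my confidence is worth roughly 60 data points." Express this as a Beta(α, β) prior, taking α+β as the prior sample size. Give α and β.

Under the effective-sample-size interpretation, Beta(α, β) has prior mean α/(α+β) and prior sample size α+β.
So α+β = 60 and α/(α+β) = 0.73, giving α = 0.73·60 = 43.8 and β = 60 − 43.8 = 16.2.

α = 43.8, β = 16.2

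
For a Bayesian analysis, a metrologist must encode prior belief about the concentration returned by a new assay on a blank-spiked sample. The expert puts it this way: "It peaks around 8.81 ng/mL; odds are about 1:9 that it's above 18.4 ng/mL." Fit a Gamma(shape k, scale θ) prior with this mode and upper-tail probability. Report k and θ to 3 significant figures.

Gamma(k,θ) with k>1 has mode (k−1)θ, so θ = 8.81/(k−1).
Need P(X < 18.4) = 0.9 with θ tied to k this way. Start at k = 2, θ = 8.81: P(X<18.4) ≈ 0.617.
Too low — raise k to concentrate. Iterating converges to k ≈ 4.54.
Then θ = 8.81/(4.54−1) ≈ 2.49.

k ≈ 4.54, θ ≈ 2.49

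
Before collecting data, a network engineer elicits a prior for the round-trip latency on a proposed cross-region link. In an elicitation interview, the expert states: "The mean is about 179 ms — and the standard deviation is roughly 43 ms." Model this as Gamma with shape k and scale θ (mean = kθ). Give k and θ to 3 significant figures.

k ≈ 17.3, θ ≈ 10.3

For Gamma(k, scale θ): mean = kθ, variance = kθ², so CV = 1/√k.
CV = SD/mean = 43/179 = 0.2402, hence k = 1/CV² = 17.3.
Then θ = mean/k = 179/17.3 = 10.3.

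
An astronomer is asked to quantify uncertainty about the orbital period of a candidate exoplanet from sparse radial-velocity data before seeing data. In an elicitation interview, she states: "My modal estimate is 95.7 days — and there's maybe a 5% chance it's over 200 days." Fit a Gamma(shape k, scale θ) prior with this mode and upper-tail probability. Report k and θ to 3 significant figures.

k ≈ 6.09, θ ≈ 18.8

Gamma(k,θ) with k>1 has mode (k−1)θ, so θ = 95.7/(k−1).
Need P(X < 200) = 0.95 with θ tied to k this way. Start at k = 2, θ = 95.7: P(X<200) ≈ 0.618.
Too low — raise k to concentrate. Iterating converges to k ≈ 6.09.
Then θ = 95.7/(6.09−1) ≈ 18.8.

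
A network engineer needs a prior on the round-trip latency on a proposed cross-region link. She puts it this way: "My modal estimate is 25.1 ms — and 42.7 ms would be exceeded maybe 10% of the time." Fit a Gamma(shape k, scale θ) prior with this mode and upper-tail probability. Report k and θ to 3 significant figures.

k ≈ 7.71, θ ≈ 3.74

Gamma(k,θ) with k>1 has mode (k−1)θ, so θ = 25.1/(k−1).
Need P(X < 42.7) = 0.9 with θ tied to k this way. Start at k = 2, θ = 25.1: P(X<42.7) ≈ 0.507.
Too low — raise k to concentrate. Iterating converges to k ≈ 7.71.
Then θ = 25.1/(7.71−1) ≈ 3.74.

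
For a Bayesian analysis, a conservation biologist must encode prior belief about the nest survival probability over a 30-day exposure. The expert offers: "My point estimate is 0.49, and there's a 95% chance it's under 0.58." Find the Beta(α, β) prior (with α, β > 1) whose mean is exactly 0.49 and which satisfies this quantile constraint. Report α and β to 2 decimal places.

α ≈ 40.60, β ≈ 42.26

With mean 0.49 fixed, write α = 0.49s, β = 0.51s where s = α+β.
Need P(θ < 0.58) = 0.95 under Beta(0.49s, 0.51s). Normal approximation: (q−m)/√(m(1−m)/s) ≈ z_{0.95} = 1.64, so s ≈ 0.49·0.51·(1.64)²/(0.58−0.49)² = 83.5.
At s = 83.5: P(θ<0.58) ≈ 0.951. Adjusting to match 0.95 gives s ≈ 82.86.
So α = 0.49·82.86 ≈ 40.60, β = 0.51·82.86 ≈ 42.26.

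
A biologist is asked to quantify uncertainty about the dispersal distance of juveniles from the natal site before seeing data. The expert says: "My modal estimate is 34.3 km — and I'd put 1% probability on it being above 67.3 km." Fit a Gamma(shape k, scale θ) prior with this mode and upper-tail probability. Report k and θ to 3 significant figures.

Gamma(k,θ) with k>1 has mode (k−1)θ, so θ = 34.3/(k−1).
Need P(X < 67.3) = 0.99 with θ tied to k this way. Start at k = 2, θ = 34.3: P(X<67.3) ≈ 0.584.
Too low — raise k to concentrate. Iterating converges to k ≈ 11.9.
Then θ = 34.3/(11.9−1) ≈ 3.16.

k ≈ 11.9, θ ≈ 3.16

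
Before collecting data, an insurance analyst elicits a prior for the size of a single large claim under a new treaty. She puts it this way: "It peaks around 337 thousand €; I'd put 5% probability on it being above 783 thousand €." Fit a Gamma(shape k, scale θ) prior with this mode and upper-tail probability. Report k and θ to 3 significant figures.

Gamma(k,θ) with k>1 has mode (k−1)θ, so θ = 337/(k−1).
Need P(X < 783) = 0.95 with θ tied to k this way. Start at k = 2, θ = 337: P(X<783) ≈ 0.675.
Too low — raise k to concentrate. Iterating converges to k ≈ 4.85.
Then θ = 337/(4.85−1) ≈ 87.5.

k ≈ 4.85, θ ≈ 87.5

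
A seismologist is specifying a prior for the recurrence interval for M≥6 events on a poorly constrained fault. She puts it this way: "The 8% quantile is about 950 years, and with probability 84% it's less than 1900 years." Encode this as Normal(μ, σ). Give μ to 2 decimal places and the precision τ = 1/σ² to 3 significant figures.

μ = 1506.28, τ = 6.38e-06

For Normal(μ,σ), the p-quantile is μ + z_p·σ. Here z_{0.08} = -1.405, z_{0.84} = 0.9945.
So 950 = μ − 1.405σ and 1900 = μ + 0.9945σ.
Subtracting: σ = (1900 − 950)/(0.9945 − (-1.405)) = 395.91.
Then μ = 950 − (-1.405)·395.91 = 1506.28.
Precision τ = 1/σ² = 1/395.9² = 6.38e-06.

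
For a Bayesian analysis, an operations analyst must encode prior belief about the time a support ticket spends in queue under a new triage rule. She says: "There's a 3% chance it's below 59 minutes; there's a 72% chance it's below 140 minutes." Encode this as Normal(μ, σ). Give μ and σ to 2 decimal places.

For Normal(μ,σ), the p-quantile is μ + z_p·σ. Here z_{0.03} = -1.881, z_{0.72} = 0.5828.
So 59 = μ − 1.881σ and 140 = μ + 0.5828σ.
Subtracting: σ = (140 − 59)/(0.5828 − (-1.881)) = 32.88.
Then μ = 59 − (-1.881)·32.88 = 120.84.

μ = 120.84, σ = 32.88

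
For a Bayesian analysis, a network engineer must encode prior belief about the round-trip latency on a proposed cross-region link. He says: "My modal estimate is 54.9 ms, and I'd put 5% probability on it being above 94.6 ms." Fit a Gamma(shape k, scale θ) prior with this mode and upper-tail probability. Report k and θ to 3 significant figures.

k ≈ 10.4, θ ≈ 5.82

Gamma(k,θ) with k>1 has mode (k−1)θ, so θ = 54.9/(k−1).
Need P(X < 94.6) = 0.95 with θ tied to k this way. Start at k = 2, θ = 54.9: P(X<94.6) ≈ 0.514.
Too low — raise k to concentrate. Iterating converges to k ≈ 10.4.
Then θ = 54.9/(10.4−1) ≈ 5.82.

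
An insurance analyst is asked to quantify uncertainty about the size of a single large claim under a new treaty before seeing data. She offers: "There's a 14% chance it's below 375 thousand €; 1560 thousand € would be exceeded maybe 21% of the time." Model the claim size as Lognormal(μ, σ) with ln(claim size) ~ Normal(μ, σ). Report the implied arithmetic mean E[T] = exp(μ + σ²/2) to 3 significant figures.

E[T] ≈ 1130 thousand €

If T ~ Lognormal(μ,σ) then ln T ~ Normal(μ,σ), so the p-quantile of ln T is μ + z_p·σ.
ln(375) = 5.927 and ln(1560) = 7.352; z_{0.14} = -1.08, z_{0.79} = 0.8064.
σ = (7.352 − 5.927)/(0.8064 − (-1.08)) = 0.756.
μ = 5.927 − (-1.08)·0.756 = 6.743.
E[T] = exp(μ + σ²/2) = exp(6.743 + 0.2854) = 1130 thousand €.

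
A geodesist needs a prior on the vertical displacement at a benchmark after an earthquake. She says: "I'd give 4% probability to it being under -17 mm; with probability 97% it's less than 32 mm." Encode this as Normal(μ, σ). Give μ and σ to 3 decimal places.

μ = 6.622, σ = 13.493

The p-quantile of Normal(μ,σ) is μ + z_p·σ, with z_{0.04} = -1.751 and z_{0.97} = 1.881.
Eliminate σ: μ = (z₂·x₁ − z₁·x₂)/(z₂ − z₁) = (1.881·-17 − (-1.751)·32)/3.631 = 6.622.
Then σ = (x₂ − x₁)/(z₂ − z₁) = (32 − -17)/3.631 = 13.493.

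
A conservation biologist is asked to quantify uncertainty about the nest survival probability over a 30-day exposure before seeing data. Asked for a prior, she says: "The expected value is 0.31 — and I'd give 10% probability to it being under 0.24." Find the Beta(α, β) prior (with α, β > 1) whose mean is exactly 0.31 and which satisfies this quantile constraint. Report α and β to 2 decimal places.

α ≈ 21.31, β ≈ 47.44

With mean 0.31 fixed, write α = 0.31s, β = 0.69s where s = α+β.
Need P(θ < 0.24) = 0.1 under Beta(0.31s, 0.69s). Normal approximation: (q−m)/√(m(1−m)/s) ≈ z_{0.1} = -1.28, so s ≈ 0.31·0.69·(-1.28)²/(0.24−0.31)² = 71.7.
At s = 71.7: P(θ<0.24) ≈ 0.095. Adjusting to match 0.1 gives s ≈ 68.75.
So α = 0.31·68.75 ≈ 21.31, β = 0.69·68.75 ≈ 47.44.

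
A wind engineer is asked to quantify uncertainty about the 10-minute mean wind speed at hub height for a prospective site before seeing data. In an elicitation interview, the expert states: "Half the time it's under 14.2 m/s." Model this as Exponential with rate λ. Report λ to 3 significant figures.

Exponential median = ln 2 / λ, so λ = ln 2 / 14.2 = 0.0488.

λ ≈ 0.0488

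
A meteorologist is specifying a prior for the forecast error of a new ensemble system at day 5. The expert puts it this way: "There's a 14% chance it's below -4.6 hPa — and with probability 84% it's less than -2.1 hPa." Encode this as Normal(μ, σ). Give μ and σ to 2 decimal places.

μ = -3.30, σ = 1.20

The p-quantile of Normal(μ,σ) is μ + z_p·σ, with z_{0.14} = -1.08 and z_{0.84} = 0.9945.
Eliminate σ: μ = (z₂·x₁ − z₁·x₂)/(z₂ − z₁) = (0.9945·-4.6 − (-1.08)·-2.1)/2.075 = -3.30.
Then σ = (x₂ − x₁)/(z₂ − z₁) = (-2.1 − -4.6)/2.075 = 1.20.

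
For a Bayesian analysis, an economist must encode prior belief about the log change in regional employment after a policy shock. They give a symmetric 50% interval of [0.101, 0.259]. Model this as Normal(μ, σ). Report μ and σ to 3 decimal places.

μ = 0.180, σ = 0.117

A symmetric 50% interval runs μ ± z·σ with z = 0.6745.
Half-width = 0.079, so σ = 0.079/0.6745 = 0.117.
μ is the interval midpoint, 0.180.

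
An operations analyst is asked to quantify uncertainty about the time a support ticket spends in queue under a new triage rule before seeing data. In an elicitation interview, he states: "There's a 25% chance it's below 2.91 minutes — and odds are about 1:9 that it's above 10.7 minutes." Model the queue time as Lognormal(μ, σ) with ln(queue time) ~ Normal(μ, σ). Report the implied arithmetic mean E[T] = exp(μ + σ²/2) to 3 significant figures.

E[T] ≈ 5.69 minutes

If T ~ Lognormal(μ,σ) then ln T ~ Normal(μ,σ), so the p-quantile of ln T is μ + z_p·σ.
ln(2.91) = 1.068 and ln(10.7) = 2.37; z_{0.25} = -0.6745, z_{0.9} = 1.282.
σ = (2.37 − 1.068)/(1.282 − (-0.6745)) = 0.666.
μ = 1.068 − (-0.6745)·0.666 = 1.517.
E[T] = exp(μ + σ²/2) = exp(1.517 + 0.2216) = 5.69 minutes.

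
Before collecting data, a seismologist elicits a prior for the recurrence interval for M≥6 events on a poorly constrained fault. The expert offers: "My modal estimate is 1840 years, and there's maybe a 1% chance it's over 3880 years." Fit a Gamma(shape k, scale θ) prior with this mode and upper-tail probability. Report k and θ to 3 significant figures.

Gamma(k,θ) with k>1 has mode (k−1)θ, so θ = 1840/(k−1).
Need P(X < 3880) = 0.99 with θ tied to k this way. Start at k = 2, θ = 1840: P(X<3880) ≈ 0.623.
Too low — raise k to concentrate. Iterating converges to k ≈ 9.73.
Then θ = 1840/(9.73−1) ≈ 211.

k ≈ 9.73, θ ≈ 211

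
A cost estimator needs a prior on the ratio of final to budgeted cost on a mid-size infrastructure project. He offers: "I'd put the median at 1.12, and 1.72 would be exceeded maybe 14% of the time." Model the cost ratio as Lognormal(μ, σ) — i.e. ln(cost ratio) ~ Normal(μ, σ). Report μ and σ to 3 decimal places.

μ ≈ 0.113, σ ≈ 0.397

If T ~ Lognormal(μ,σ) then ln T ~ Normal(μ,σ), so the p-quantile of ln T is μ + z_p·σ.
ln(1.12) = 0.1133 and ln(1.72) = 0.5423; z_{0.5} = 0, z_{0.86} = 1.08.
σ = (0.5423 − 0.1133)/(1.08 − (0)) = 0.397.
μ = 0.1133 − (0)·0.397 = 0.113.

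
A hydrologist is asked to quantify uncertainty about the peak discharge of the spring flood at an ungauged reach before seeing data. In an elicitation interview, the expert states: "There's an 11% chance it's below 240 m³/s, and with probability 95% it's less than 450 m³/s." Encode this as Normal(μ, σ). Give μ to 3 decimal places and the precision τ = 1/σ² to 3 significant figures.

For Normal(μ,σ), the p-quantile is μ + z_p·σ. Here z_{0.11} = -1.227, z_{0.95} = 1.645.
So 240 = μ − 1.227σ and 450 = μ + 1.645σ.
Subtracting: σ = (450 − 240)/(1.645 − (-1.227)) = 73.136.
Then μ = 240 − (-1.227)·73.136 = 329.703.
Precision τ = 1/σ² = 1/73.14² = 0.000187.

μ = 329.703, τ = 0.000187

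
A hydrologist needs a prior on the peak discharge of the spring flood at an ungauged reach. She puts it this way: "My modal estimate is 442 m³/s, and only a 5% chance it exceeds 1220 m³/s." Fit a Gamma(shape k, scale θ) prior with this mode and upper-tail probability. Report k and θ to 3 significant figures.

k ≈ 3.6, θ ≈ 170

Gamma(k,θ) with k>1 has mode (k−1)θ, so θ = 442/(k−1).
Need P(X < 1220) = 0.95 with θ tied to k this way. Start at k = 2, θ = 442: P(X<1220) ≈ 0.762.
Too low — raise k to concentrate. Iterating converges to k ≈ 3.6.
Then θ = 442/(3.6−1) ≈ 170.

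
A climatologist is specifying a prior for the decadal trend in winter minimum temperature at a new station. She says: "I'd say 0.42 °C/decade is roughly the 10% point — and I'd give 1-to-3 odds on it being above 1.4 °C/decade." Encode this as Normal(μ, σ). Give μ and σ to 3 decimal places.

For Normal(μ,σ), the p-quantile is μ + z_p·σ. Here z_{0.1} = -1.282, z_{0.75} = 0.6745.
So 0.42 = μ − 1.282σ and 1.4 = μ + 0.6745σ.
Subtracting: σ = (1.4 − 0.42)/(0.6745 − (-1.282)) = 0.501.
Then μ = 0.42 − (-1.282)·0.501 = 1.062.

μ = 1.062, σ = 0.501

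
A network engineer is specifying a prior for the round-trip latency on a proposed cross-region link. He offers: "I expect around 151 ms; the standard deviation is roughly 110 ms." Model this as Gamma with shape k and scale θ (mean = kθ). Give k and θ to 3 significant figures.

k ≈ 1.88, θ ≈ 80.1

For Gamma(k, scale θ): mean = kθ, variance = kθ², so CV = 1/√k.
CV = SD/mean = 110/151 = 0.7285, hence k = 1/CV² = 1.88.
Then θ = mean/k = 151/1.88 = 80.1.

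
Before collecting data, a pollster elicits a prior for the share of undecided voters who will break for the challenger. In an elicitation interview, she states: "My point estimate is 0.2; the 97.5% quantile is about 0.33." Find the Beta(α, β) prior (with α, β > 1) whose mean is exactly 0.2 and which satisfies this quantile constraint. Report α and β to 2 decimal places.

α ≈ 8.63, β ≈ 34.52

With mean 0.2 fixed, write α = 0.2s, β = 0.8s where s = α+β.
Need P(θ < 0.33) = 0.975 under Beta(0.2s, 0.8s). Normal approximation: (q−m)/√(m(1−m)/s) ≈ z_{0.975} = 1.96, so s ≈ 0.2·0.8·(1.96)²/(0.33−0.2)² = 36.4.
At s = 36.4: P(θ<0.33) ≈ 0.965. Adjusting to match 0.975 gives s ≈ 43.15.
So α = 0.2·43.15 ≈ 8.63, β = 0.8·43.15 ≈ 34.52.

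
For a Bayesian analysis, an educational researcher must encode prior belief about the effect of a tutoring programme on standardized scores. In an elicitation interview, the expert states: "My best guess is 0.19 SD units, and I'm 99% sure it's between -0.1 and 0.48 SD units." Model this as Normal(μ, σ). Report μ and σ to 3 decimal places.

A symmetric 99% interval runs μ ± z·σ with z = 2.576.
Half-width = 0.29, so σ = 0.29/2.576 = 0.113.
μ is the stated best guess, 0.190.

μ = 0.190, σ = 0.113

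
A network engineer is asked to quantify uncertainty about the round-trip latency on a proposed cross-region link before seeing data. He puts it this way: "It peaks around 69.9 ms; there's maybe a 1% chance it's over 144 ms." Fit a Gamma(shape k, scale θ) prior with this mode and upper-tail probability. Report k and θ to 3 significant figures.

Gamma(k,θ) with k>1 has mode (k−1)θ, so θ = 69.9/(k−1).
Need P(X < 144) = 0.99 with θ tied to k this way. Start at k = 2, θ = 69.9: P(X<144) ≈ 0.610.
Too low — raise k to concentrate. Iterating converges to k ≈ 10.3.
Then θ = 69.9/(10.3−1) ≈ 7.48.

k ≈ 10.3, θ ≈ 7.48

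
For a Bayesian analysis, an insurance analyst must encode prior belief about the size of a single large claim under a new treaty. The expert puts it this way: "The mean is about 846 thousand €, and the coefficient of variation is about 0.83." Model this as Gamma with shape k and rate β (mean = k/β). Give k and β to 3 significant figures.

k ≈ 1.45, β ≈ 0.00172

For Gamma(k, rate β): mean = k/β, variance = k/β², so CV = 1/√k.
CV = 0.83, hence k = 1/CV² = 1.45.
Then β = k/mean = 1.45/846 = 0.00172.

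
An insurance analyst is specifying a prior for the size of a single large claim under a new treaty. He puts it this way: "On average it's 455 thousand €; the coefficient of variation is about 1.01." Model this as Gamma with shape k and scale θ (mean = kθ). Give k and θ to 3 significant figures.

k ≈ 0.98, θ ≈ 464

For Gamma(k, scale θ): mean = kθ, variance = kθ², so CV = 1/√k.
CV = 1.01, hence k = 1/CV² = 0.98.
Then θ = mean/k = 455/0.98 = 464.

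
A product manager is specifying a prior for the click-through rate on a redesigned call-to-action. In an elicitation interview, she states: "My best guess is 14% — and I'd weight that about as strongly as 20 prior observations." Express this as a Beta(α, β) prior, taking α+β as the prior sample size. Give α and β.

Under the effective-sample-size interpretation, Beta(α, β) has prior mean α/(α+β) and prior sample size α+β.
So α+β = 20 and α/(α+β) = 0.14, giving α = 0.14·20 = 2.8 and β = 20 − 2.8 = 17.2.

α = 2.8, β = 17.2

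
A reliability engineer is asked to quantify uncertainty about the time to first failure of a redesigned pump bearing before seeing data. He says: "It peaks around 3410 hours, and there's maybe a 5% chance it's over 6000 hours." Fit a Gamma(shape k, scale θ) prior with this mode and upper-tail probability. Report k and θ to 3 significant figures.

Gamma(k,θ) with k>1 has mode (k−1)θ, so θ = 3410/(k−1).
Need P(X < 6000) = 0.95 with θ tied to k this way. Start at k = 2, θ = 3410: P(X<6000) ≈ 0.525.
Too low — raise k to concentrate. Iterating converges to k ≈ 9.74.
Then θ = 3410/(9.74−1) ≈ 390.

k ≈ 9.74, θ ≈ 390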